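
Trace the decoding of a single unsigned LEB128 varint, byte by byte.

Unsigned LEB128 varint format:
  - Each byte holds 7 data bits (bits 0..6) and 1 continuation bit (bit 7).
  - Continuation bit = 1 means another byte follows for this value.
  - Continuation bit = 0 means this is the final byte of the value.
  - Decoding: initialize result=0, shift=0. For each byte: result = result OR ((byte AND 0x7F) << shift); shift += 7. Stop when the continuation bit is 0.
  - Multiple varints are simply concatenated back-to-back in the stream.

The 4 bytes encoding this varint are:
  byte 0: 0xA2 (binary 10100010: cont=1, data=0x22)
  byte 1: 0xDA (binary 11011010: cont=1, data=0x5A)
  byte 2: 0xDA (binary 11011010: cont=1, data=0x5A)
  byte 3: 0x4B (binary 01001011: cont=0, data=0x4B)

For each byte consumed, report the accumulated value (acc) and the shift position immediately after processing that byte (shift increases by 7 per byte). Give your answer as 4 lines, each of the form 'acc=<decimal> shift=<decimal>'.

byte 0=0xA2: payload=0x22=34, contrib = 34<<0 = 34; acc -> 34, shift -> 7
byte 1=0xDA: payload=0x5A=90, contrib = 90<<7 = 11520; acc -> 11554, shift -> 14
byte 2=0xDA: payload=0x5A=90, contrib = 90<<14 = 1474560; acc -> 1486114, shift -> 21
byte 3=0x4B: payload=0x4B=75, contrib = 75<<21 = 157286400; acc -> 158772514, shift -> 28

Answer: acc=34 shift=7
acc=11554 shift=14
acc=1486114 shift=21
acc=158772514 shift=28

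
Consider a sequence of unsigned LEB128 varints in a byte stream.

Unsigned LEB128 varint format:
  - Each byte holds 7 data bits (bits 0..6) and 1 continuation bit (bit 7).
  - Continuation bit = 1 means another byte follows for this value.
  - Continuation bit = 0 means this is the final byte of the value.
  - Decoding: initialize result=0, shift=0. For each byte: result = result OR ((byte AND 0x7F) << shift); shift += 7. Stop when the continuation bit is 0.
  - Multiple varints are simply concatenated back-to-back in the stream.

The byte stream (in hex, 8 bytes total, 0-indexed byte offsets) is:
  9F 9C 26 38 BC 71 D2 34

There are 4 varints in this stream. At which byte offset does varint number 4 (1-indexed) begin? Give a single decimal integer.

Answer: 6

Derivation:
  byte[0]=0x9F cont=1 payload=0x1F=31: acc |= 31<<0 -> acc=31 shift=7
  byte[1]=0x9C cont=1 payload=0x1C=28: acc |= 28<<7 -> acc=3615 shift=14
  byte[2]=0x26 cont=0 payload=0x26=38: acc |= 38<<14 -> acc=626207 shift=21 [end]
Varint 1: bytes[0:3] = 9F 9C 26 -> value 626207 (3 byte(s))
  byte[3]=0x38 cont=0 payload=0x38=56: acc |= 56<<0 -> acc=56 shift=7 [end]
Varint 2: bytes[3:4] = 38 -> value 56 (1 byte(s))
  byte[4]=0xBC cont=1 payload=0x3C=60: acc |= 60<<0 -> acc=60 shift=7
  byte[5]=0x71 cont=0 payload=0x71=113: acc |= 113<<7 -> acc=14524 shift=14 [end]
Varint 3: bytes[4:6] = BC 71 -> value 14524 (2 byte(s))
  byte[6]=0xD2 cont=1 payload=0x52=82: acc |= 82<<0 -> acc=82 shift=7
  byte[7]=0x34 cont=0 payload=0x34=52: acc |= 52<<7 -> acc=6738 shift=14 [end]
Varint 4: bytes[6:8] = D2 34 -> value 6738 (2 byte(s))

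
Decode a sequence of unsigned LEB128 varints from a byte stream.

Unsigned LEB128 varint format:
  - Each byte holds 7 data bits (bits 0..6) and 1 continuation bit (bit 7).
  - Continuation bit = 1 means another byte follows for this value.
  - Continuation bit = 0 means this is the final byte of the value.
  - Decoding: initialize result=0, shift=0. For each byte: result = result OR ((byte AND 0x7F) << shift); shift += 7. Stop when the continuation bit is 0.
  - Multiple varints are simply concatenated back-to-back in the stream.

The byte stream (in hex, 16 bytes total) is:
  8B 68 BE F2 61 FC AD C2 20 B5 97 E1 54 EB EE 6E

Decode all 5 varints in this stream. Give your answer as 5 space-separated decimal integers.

  byte[0]=0x8B cont=1 payload=0x0B=11: acc |= 11<<0 -> acc=11 shift=7
  byte[1]=0x68 cont=0 payload=0x68=104: acc |= 104<<7 -> acc=13323 shift=14 [end]
Varint 1: bytes[0:2] = 8B 68 -> value 13323 (2 byte(s))
  byte[2]=0xBE cont=1 payload=0x3E=62: acc |= 62<<0 -> acc=62 shift=7
  byte[3]=0xF2 cont=1 payload=0x72=114: acc |= 114<<7 -> acc=14654 shift=14
  byte[4]=0x61 cont=0 payload=0x61=97: acc |= 97<<14 -> acc=1603902 shift=21 [end]
Varint 2: bytes[2:5] = BE F2 61 -> value 1603902 (3 byte(s))
  byte[5]=0xFC cont=1 payload=0x7C=124: acc |= 124<<0 -> acc=124 shift=7
  byte[6]=0xAD cont=1 payload=0x2D=45: acc |= 45<<7 -> acc=5884 shift=14
  byte[7]=0xC2 cont=1 payload=0x42=66: acc |= 66<<14 -> acc=1087228 shift=21
  byte[8]=0x20 cont=0 payload=0x20=32: acc |= 32<<21 -> acc=68196092 shift=28 [end]
Varint 3: bytes[5:9] = FC AD C2 20 -> value 68196092 (4 byte(s))
  byte[9]=0xB5 cont=1 payload=0x35=53: acc |= 53<<0 -> acc=53 shift=7
  byte[10]=0x97 cont=1 payload=0x17=23: acc |= 23<<7 -> acc=2997 shift=14
  byte[11]=0xE1 cont=1 payload=0x61=97: acc |= 97<<14 -> acc=1592245 shift=21
  byte[12]=0x54 cont=0 payload=0x54=84: acc |= 84<<21 -> acc=177753013 shift=28 [end]
Varint 4: bytes[9:13] = B5 97 E1 54 -> value 177753013 (4 byte(s))
  byte[13]=0xEB cont=1 payload=0x6B=107: acc |= 107<<0 -> acc=107 shift=7
  byte[14]=0xEE cont=1 payload=0x6E=110: acc |= 110<<7 -> acc=14187 shift=14
  byte[15]=0x6E cont=0 payload=0x6E=110: acc |= 110<<14 -> acc=1816427 shift=21 [end]
Varint 5: bytes[13:16] = EB EE 6E -> value 1816427 (3 byte(s))

Answer: 13323 1603902 68196092 177753013 1816427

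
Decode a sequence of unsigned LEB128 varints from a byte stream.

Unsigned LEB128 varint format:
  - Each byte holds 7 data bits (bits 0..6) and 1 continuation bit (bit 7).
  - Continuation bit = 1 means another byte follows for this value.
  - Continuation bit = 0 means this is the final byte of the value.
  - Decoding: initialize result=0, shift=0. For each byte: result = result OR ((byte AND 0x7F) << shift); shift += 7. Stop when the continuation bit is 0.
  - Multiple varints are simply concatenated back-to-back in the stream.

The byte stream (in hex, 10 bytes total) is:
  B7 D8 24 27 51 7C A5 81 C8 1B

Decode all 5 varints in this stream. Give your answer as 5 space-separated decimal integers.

  byte[0]=0xB7 cont=1 payload=0x37=55: acc |= 55<<0 -> acc=55 shift=7
  byte[1]=0xD8 cont=1 payload=0x58=88: acc |= 88<<7 -> acc=11319 shift=14
  byte[2]=0x24 cont=0 payload=0x24=36: acc |= 36<<14 -> acc=601143 shift=21 [end]
Varint 1: bytes[0:3] = B7 D8 24 -> value 601143 (3 byte(s))
  byte[3]=0x27 cont=0 payload=0x27=39: acc |= 39<<0 -> acc=39 shift=7 [end]
Varint 2: bytes[3:4] = 27 -> value 39 (1 byte(s))
  byte[4]=0x51 cont=0 payload=0x51=81: acc |= 81<<0 -> acc=81 shift=7 [end]
Varint 3: bytes[4:5] = 51 -> value 81 (1 byte(s))
  byte[5]=0x7C cont=0 payload=0x7C=124: acc |= 124<<0 -> acc=124 shift=7 [end]
Varint 4: bytes[5:6] = 7C -> value 124 (1 byte(s))
  byte[6]=0xA5 cont=1 payload=0x25=37: acc |= 37<<0 -> acc=37 shift=7
  byte[7]=0x81 cont=1 payload=0x01=1: acc |= 1<<7 -> acc=165 shift=14
  byte[8]=0xC8 cont=1 payload=0x48=72: acc |= 72<<14 -> acc=1179813 shift=21
  byte[9]=0x1B cont=0 payload=0x1B=27: acc |= 27<<21 -> acc=57802917 shift=28 [end]
Varint 5: bytes[6:10] = A5 81 C8 1B -> value 57802917 (4 byte(s))

Answer: 601143 39 81 124 57802917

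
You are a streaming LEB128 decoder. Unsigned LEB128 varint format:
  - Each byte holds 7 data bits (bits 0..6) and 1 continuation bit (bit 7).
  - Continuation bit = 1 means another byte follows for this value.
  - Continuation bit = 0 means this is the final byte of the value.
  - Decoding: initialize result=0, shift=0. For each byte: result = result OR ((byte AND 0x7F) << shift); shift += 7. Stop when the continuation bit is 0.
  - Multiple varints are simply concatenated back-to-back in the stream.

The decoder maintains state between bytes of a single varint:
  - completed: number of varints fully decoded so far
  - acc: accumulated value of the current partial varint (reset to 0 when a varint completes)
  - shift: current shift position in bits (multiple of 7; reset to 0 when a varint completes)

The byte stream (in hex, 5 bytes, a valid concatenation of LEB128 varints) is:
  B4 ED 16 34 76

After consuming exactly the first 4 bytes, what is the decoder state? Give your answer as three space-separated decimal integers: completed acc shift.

byte[0]=0xB4 cont=1 payload=0x34: acc |= 52<<0 -> completed=0 acc=52 shift=7
byte[1]=0xED cont=1 payload=0x6D: acc |= 109<<7 -> completed=0 acc=14004 shift=14
byte[2]=0x16 cont=0 payload=0x16: varint #1 complete (value=374452); reset -> completed=1 acc=0 shift=0
byte[3]=0x34 cont=0 payload=0x34: varint #2 complete (value=52); reset -> completed=2 acc=0 shift=0

Answer: 2 0 0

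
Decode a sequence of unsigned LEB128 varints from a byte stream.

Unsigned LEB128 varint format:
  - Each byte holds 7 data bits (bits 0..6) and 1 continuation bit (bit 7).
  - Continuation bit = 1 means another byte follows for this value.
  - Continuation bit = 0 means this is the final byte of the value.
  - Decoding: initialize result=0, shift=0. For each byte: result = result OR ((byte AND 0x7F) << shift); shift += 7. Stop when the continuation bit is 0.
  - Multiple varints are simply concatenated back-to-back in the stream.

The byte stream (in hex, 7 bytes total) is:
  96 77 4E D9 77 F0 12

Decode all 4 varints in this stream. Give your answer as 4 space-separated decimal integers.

Answer: 15254 78 15321 2416

Derivation:
  byte[0]=0x96 cont=1 payload=0x16=22: acc |= 22<<0 -> acc=22 shift=7
  byte[1]=0x77 cont=0 payload=0x77=119: acc |= 119<<7 -> acc=15254 shift=14 [end]
Varint 1: bytes[0:2] = 96 77 -> value 15254 (2 byte(s))
  byte[2]=0x4E cont=0 payload=0x4E=78: acc |= 78<<0 -> acc=78 shift=7 [end]
Varint 2: bytes[2:3] = 4E -> value 78 (1 byte(s))
  byte[3]=0xD9 cont=1 payload=0x59=89: acc |= 89<<0 -> acc=89 shift=7
  byte[4]=0x77 cont=0 payload=0x77=119: acc |= 119<<7 -> acc=15321 shift=14 [end]
Varint 3: bytes[3:5] = D9 77 -> value 15321 (2 byte(s))
  byte[5]=0xF0 cont=1 payload=0x70=112: acc |= 112<<0 -> acc=112 shift=7
  byte[6]=0x12 cont=0 payload=0x12=18: acc |= 18<<7 -> acc=2416 shift=14 [end]
Varint 4: bytes[5:7] = F0 12 -> value 2416 (2 byte(s))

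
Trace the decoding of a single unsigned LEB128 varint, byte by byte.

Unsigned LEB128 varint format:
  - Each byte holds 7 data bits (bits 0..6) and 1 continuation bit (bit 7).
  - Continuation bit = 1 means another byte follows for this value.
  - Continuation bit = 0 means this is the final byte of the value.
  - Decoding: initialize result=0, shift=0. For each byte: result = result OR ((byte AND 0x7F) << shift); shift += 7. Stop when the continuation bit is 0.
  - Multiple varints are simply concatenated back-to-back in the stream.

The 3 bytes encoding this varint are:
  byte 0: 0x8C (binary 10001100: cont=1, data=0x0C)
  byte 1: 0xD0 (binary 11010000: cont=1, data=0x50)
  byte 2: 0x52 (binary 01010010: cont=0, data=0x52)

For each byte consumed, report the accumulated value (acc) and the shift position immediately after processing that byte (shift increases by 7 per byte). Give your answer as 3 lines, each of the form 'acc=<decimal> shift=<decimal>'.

Answer: acc=12 shift=7
acc=10252 shift=14
acc=1353740 shift=21

Derivation:
byte 0=0x8C: payload=0x0C=12, contrib = 12<<0 = 12; acc -> 12, shift -> 7
byte 1=0xD0: payload=0x50=80, contrib = 80<<7 = 10240; acc -> 10252, shift -> 14
byte 2=0x52: payload=0x52=82, contrib = 82<<14 = 1343488; acc -> 1353740, shift -> 21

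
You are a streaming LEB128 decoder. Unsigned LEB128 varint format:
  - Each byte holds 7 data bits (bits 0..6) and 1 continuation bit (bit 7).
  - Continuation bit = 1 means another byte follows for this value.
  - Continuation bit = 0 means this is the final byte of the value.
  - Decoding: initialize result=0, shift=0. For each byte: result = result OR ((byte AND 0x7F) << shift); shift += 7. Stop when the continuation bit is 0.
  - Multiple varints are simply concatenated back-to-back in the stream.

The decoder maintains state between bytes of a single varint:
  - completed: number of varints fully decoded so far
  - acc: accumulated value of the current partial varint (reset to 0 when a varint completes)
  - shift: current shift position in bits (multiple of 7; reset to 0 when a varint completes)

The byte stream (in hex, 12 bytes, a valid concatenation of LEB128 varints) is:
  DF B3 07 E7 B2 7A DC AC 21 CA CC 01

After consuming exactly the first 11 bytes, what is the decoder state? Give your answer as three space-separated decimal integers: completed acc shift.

Answer: 3 9802 14

Derivation:
byte[0]=0xDF cont=1 payload=0x5F: acc |= 95<<0 -> completed=0 acc=95 shift=7
byte[1]=0xB3 cont=1 payload=0x33: acc |= 51<<7 -> completed=0 acc=6623 shift=14
byte[2]=0x07 cont=0 payload=0x07: varint #1 complete (value=121311); reset -> completed=1 acc=0 shift=0
byte[3]=0xE7 cont=1 payload=0x67: acc |= 103<<0 -> completed=1 acc=103 shift=7
byte[4]=0xB2 cont=1 payload=0x32: acc |= 50<<7 -> completed=1 acc=6503 shift=14
byte[5]=0x7A cont=0 payload=0x7A: varint #2 complete (value=2005351); reset -> completed=2 acc=0 shift=0
byte[6]=0xDC cont=1 payload=0x5C: acc |= 92<<0 -> completed=2 acc=92 shift=7
byte[7]=0xAC cont=1 payload=0x2C: acc |= 44<<7 -> completed=2 acc=5724 shift=14
byte[8]=0x21 cont=0 payload=0x21: varint #3 complete (value=546396); reset -> completed=3 acc=0 shift=0
byte[9]=0xCA cont=1 payload=0x4A: acc |= 74<<0 -> completed=3 acc=74 shift=7
byte[10]=0xCC cont=1 payload=0x4C: acc |= 76<<7 -> completed=3 acc=9802 shift=14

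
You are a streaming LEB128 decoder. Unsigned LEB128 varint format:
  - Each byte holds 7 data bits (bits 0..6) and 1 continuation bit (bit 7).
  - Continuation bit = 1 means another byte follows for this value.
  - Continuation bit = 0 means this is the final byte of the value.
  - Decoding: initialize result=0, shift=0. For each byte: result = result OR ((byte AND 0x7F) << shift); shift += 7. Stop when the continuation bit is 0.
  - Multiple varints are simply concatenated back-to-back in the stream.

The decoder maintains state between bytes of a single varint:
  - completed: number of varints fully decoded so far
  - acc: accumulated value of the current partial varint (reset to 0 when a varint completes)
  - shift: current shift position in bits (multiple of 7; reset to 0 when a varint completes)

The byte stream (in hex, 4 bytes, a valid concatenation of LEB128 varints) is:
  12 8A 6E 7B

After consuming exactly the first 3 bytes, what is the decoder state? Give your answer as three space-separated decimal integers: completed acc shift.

Answer: 2 0 0

Derivation:
byte[0]=0x12 cont=0 payload=0x12: varint #1 complete (value=18); reset -> completed=1 acc=0 shift=0
byte[1]=0x8A cont=1 payload=0x0A: acc |= 10<<0 -> completed=1 acc=10 shift=7
byte[2]=0x6E cont=0 payload=0x6E: varint #2 complete (value=14090); reset -> completed=2 acc=0 shift=0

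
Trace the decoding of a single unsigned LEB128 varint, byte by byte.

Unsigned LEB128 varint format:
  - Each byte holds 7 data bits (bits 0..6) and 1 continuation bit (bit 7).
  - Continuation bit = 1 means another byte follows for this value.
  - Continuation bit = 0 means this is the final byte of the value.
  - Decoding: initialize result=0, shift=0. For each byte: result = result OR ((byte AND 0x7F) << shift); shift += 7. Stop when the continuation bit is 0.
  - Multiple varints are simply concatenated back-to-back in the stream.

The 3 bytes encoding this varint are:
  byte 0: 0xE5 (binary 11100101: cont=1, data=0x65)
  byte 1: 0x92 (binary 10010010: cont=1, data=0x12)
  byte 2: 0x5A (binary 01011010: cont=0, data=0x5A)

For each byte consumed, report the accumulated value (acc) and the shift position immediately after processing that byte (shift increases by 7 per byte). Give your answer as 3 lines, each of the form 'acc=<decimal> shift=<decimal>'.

byte 0=0xE5: payload=0x65=101, contrib = 101<<0 = 101; acc -> 101, shift -> 7
byte 1=0x92: payload=0x12=18, contrib = 18<<7 = 2304; acc -> 2405, shift -> 14
byte 2=0x5A: payload=0x5A=90, contrib = 90<<14 = 1474560; acc -> 1476965, shift -> 21

Answer: acc=101 shift=7
acc=2405 shift=14
acc=1476965 shift=21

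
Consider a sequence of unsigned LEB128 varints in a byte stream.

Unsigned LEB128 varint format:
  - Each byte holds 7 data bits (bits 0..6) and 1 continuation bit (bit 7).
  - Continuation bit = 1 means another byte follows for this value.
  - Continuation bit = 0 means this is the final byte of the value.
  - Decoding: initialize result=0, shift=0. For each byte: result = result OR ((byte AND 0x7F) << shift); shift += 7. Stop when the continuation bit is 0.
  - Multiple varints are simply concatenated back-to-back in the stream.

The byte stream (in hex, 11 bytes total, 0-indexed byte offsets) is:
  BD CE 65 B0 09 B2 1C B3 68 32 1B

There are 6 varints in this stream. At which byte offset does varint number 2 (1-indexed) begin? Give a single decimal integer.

Answer: 3

Derivation:
  byte[0]=0xBD cont=1 payload=0x3D=61: acc |= 61<<0 -> acc=61 shift=7
  byte[1]=0xCE cont=1 payload=0x4E=78: acc |= 78<<7 -> acc=10045 shift=14
  byte[2]=0x65 cont=0 payload=0x65=101: acc |= 101<<14 -> acc=1664829 shift=21 [end]
Varint 1: bytes[0:3] = BD CE 65 -> value 1664829 (3 byte(s))
  byte[3]=0xB0 cont=1 payload=0x30=48: acc |= 48<<0 -> acc=48 shift=7
  byte[4]=0x09 cont=0 payload=0x09=9: acc |= 9<<7 -> acc=1200 shift=14 [end]
Varint 2: bytes[3:5] = B0 09 -> value 1200 (2 byte(s))
  byte[5]=0xB2 cont=1 payload=0x32=50: acc |= 50<<0 -> acc=50 shift=7
  byte[6]=0x1C cont=0 payload=0x1C=28: acc |= 28<<7 -> acc=3634 shift=14 [end]
Varint 3: bytes[5:7] = B2 1C -> value 3634 (2 byte(s))
  byte[7]=0xB3 cont=1 payload=0x33=51: acc |= 51<<0 -> acc=51 shift=7
  byte[8]=0x68 cont=0 payload=0x68=104: acc |= 104<<7 -> acc=13363 shift=14 [end]
Varint 4: bytes[7:9] = B3 68 -> value 13363 (2 byte(s))
  byte[9]=0x32 cont=0 payload=0x32=50: acc |= 50<<0 -> acc=50 shift=7 [end]
Varint 5: bytes[9:10] = 32 -> value 50 (1 byte(s))
  byte[10]=0x1B cont=0 payload=0x1B=27: acc |= 27<<0 -> acc=27 shift=7 [end]
Varint 6: bytes[10:11] = 1B -> value 27 (1 byte(s))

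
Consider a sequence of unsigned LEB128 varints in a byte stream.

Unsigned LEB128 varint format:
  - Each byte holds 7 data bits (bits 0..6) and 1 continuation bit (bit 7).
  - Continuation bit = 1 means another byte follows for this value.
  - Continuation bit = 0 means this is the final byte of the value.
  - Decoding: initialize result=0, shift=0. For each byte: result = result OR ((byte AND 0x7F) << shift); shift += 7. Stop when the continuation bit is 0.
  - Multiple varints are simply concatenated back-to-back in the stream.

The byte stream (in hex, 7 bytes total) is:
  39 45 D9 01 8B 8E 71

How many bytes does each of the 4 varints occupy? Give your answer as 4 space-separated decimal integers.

Answer: 1 1 2 3

Derivation:
  byte[0]=0x39 cont=0 payload=0x39=57: acc |= 57<<0 -> acc=57 shift=7 [end]
Varint 1: bytes[0:1] = 39 -> value 57 (1 byte(s))
  byte[1]=0x45 cont=0 payload=0x45=69: acc |= 69<<0 -> acc=69 shift=7 [end]
Varint 2: bytes[1:2] = 45 -> value 69 (1 byte(s))
  byte[2]=0xD9 cont=1 payload=0x59=89: acc |= 89<<0 -> acc=89 shift=7
  byte[3]=0x01 cont=0 payload=0x01=1: acc |= 1<<7 -> acc=217 shift=14 [end]
Varint 3: bytes[2:4] = D9 01 -> value 217 (2 byte(s))
  byte[4]=0x8B cont=1 payload=0x0B=11: acc |= 11<<0 -> acc=11 shift=7
  byte[5]=0x8E cont=1 payload=0x0E=14: acc |= 14<<7 -> acc=1803 shift=14
  byte[6]=0x71 cont=0 payload=0x71=113: acc |= 113<<14 -> acc=1853195 shift=21 [end]
Varint 4: bytes[4:7] = 8B 8E 71 -> value 1853195 (3 byte(s))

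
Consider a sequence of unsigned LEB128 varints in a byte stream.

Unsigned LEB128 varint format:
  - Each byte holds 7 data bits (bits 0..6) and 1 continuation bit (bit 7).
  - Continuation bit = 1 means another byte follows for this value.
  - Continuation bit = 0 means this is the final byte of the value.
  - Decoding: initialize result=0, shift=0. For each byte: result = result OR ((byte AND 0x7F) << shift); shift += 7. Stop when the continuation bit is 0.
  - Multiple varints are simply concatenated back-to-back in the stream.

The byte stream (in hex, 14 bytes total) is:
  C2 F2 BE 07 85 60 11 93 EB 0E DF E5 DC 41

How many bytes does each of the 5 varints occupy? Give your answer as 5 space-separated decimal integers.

  byte[0]=0xC2 cont=1 payload=0x42=66: acc |= 66<<0 -> acc=66 shift=7
  byte[1]=0xF2 cont=1 payload=0x72=114: acc |= 114<<7 -> acc=14658 shift=14
  byte[2]=0xBE cont=1 payload=0x3E=62: acc |= 62<<14 -> acc=1030466 shift=21
  byte[3]=0x07 cont=0 payload=0x07=7: acc |= 7<<21 -> acc=15710530 shift=28 [end]
Varint 1: bytes[0:4] = C2 F2 BE 07 -> value 15710530 (4 byte(s))
  byte[4]=0x85 cont=1 payload=0x05=5: acc |= 5<<0 -> acc=5 shift=7
  byte[5]=0x60 cont=0 payload=0x60=96: acc |= 96<<7 -> acc=12293 shift=14 [end]
Varint 2: bytes[4:6] = 85 60 -> value 12293 (2 byte(s))
  byte[6]=0x11 cont=0 payload=0x11=17: acc |= 17<<0 -> acc=17 shift=7 [end]
Varint 3: bytes[6:7] = 11 -> value 17 (1 byte(s))
  byte[7]=0x93 cont=1 payload=0x13=19: acc |= 19<<0 -> acc=19 shift=7
  byte[8]=0xEB cont=1 payload=0x6B=107: acc |= 107<<7 -> acc=13715 shift=14
  byte[9]=0x0E cont=0 payload=0x0E=14: acc |= 14<<14 -> acc=243091 shift=21 [end]
Varint 4: bytes[7:10] = 93 EB 0E -> value 243091 (3 byte(s))
  byte[10]=0xDF cont=1 payload=0x5F=95: acc |= 95<<0 -> acc=95 shift=7
  byte[11]=0xE5 cont=1 payload=0x65=101: acc |= 101<<7 -> acc=13023 shift=14
  byte[12]=0xDC cont=1 payload=0x5C=92: acc |= 92<<14 -> acc=1520351 shift=21
  byte[13]=0x41 cont=0 payload=0x41=65: acc |= 65<<21 -> acc=137835231 shift=28 [end]
Varint 5: bytes[10:14] = DF E5 DC 41 -> value 137835231 (4 byte(s))

Answer: 4 2 1 3 4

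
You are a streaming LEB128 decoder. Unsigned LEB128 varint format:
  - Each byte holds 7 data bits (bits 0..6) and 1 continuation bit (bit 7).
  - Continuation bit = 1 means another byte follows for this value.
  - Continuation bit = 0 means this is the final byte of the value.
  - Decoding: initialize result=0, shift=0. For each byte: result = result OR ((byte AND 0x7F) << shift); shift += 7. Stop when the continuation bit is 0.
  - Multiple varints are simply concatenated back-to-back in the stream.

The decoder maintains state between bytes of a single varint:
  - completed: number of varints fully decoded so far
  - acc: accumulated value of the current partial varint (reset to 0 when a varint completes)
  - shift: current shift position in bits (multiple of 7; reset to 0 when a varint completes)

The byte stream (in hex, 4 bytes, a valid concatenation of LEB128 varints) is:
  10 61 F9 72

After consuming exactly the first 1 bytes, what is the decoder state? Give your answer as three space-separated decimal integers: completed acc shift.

byte[0]=0x10 cont=0 payload=0x10: varint #1 complete (value=16); reset -> completed=1 acc=0 shift=0

Answer: 1 0 0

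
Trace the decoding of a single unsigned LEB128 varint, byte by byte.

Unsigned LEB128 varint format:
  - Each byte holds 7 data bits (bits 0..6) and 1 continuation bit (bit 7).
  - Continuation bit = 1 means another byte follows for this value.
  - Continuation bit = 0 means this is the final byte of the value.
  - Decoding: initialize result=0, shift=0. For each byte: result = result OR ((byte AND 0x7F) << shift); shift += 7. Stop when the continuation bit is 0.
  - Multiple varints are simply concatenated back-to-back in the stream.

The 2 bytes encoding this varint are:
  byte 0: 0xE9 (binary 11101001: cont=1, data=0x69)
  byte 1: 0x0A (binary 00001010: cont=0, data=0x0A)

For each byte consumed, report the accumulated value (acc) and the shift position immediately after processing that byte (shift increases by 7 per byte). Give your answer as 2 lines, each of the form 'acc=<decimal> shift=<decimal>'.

byte 0=0xE9: payload=0x69=105, contrib = 105<<0 = 105; acc -> 105, shift -> 7
byte 1=0x0A: payload=0x0A=10, contrib = 10<<7 = 1280; acc -> 1385, shift -> 14

Answer: acc=105 shift=7
acc=1385 shift=14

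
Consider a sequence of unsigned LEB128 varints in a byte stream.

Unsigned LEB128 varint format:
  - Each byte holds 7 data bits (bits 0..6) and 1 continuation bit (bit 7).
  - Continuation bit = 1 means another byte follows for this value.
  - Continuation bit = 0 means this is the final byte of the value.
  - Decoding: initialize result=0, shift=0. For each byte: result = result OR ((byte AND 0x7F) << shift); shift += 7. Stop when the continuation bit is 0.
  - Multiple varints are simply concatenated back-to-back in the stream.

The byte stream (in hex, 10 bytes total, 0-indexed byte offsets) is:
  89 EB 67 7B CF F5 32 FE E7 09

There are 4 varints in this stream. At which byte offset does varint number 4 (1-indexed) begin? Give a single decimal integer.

  byte[0]=0x89 cont=1 payload=0x09=9: acc |= 9<<0 -> acc=9 shift=7
  byte[1]=0xEB cont=1 payload=0x6B=107: acc |= 107<<7 -> acc=13705 shift=14
  byte[2]=0x67 cont=0 payload=0x67=103: acc |= 103<<14 -> acc=1701257 shift=21 [end]
Varint 1: bytes[0:3] = 89 EB 67 -> value 1701257 (3 byte(s))
  byte[3]=0x7B cont=0 payload=0x7B=123: acc |= 123<<0 -> acc=123 shift=7 [end]
Varint 2: bytes[3:4] = 7B -> value 123 (1 byte(s))
  byte[4]=0xCF cont=1 payload=0x4F=79: acc |= 79<<0 -> acc=79 shift=7
  byte[5]=0xF5 cont=1 payload=0x75=117: acc |= 117<<7 -> acc=15055 shift=14
  byte[6]=0x32 cont=0 payload=0x32=50: acc |= 50<<14 -> acc=834255 shift=21 [end]
Varint 3: bytes[4:7] = CF F5 32 -> value 834255 (3 byte(s))
  byte[7]=0xFE cont=1 payload=0x7E=126: acc |= 126<<0 -> acc=126 shift=7
  byte[8]=0xE7 cont=1 payload=0x67=103: acc |= 103<<7 -> acc=13310 shift=14
  byte[9]=0x09 cont=0 payload=0x09=9: acc |= 9<<14 -> acc=160766 shift=21 [end]
Varint 4: bytes[7:10] = FE E7 09 -> value 160766 (3 byte(s))

Answer: 7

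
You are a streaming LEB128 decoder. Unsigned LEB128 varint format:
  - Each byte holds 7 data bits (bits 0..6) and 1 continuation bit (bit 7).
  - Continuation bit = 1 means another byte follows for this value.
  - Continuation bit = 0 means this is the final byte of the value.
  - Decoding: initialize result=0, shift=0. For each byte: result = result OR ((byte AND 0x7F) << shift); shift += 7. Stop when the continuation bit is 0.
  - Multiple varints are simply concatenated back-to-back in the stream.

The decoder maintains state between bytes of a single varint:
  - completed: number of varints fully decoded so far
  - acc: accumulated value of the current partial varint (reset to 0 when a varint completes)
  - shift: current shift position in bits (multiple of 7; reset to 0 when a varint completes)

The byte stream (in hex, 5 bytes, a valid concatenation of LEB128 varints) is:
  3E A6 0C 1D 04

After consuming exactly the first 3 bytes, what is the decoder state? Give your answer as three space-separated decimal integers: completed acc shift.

byte[0]=0x3E cont=0 payload=0x3E: varint #1 complete (value=62); reset -> completed=1 acc=0 shift=0
byte[1]=0xA6 cont=1 payload=0x26: acc |= 38<<0 -> completed=1 acc=38 shift=7
byte[2]=0x0C cont=0 payload=0x0C: varint #2 complete (value=1574); reset -> completed=2 acc=0 shift=0

Answer: 2 0 0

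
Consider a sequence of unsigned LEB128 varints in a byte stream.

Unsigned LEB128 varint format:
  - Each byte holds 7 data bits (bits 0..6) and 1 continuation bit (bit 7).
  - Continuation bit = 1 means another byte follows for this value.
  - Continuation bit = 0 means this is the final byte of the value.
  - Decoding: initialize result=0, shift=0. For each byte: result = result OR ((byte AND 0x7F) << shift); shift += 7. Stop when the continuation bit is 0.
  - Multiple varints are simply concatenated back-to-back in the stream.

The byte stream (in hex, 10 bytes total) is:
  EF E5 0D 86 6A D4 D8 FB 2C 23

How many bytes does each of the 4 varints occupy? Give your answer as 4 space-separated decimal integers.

  byte[0]=0xEF cont=1 payload=0x6F=111: acc |= 111<<0 -> acc=111 shift=7
  byte[1]=0xE5 cont=1 payload=0x65=101: acc |= 101<<7 -> acc=13039 shift=14
  byte[2]=0x0D cont=0 payload=0x0D=13: acc |= 13<<14 -> acc=226031 shift=21 [end]
Varint 1: bytes[0:3] = EF E5 0D -> value 226031 (3 byte(s))
  byte[3]=0x86 cont=1 payload=0x06=6: acc |= 6<<0 -> acc=6 shift=7
  byte[4]=0x6A cont=0 payload=0x6A=106: acc |= 106<<7 -> acc=13574 shift=14 [end]
Varint 2: bytes[3:5] = 86 6A -> value 13574 (2 byte(s))
  byte[5]=0xD4 cont=1 payload=0x54=84: acc |= 84<<0 -> acc=84 shift=7
  byte[6]=0xD8 cont=1 payload=0x58=88: acc |= 88<<7 -> acc=11348 shift=14
  byte[7]=0xFB cont=1 payload=0x7B=123: acc |= 123<<14 -> acc=2026580 shift=21
  byte[8]=0x2C cont=0 payload=0x2C=44: acc |= 44<<21 -> acc=94301268 shift=28 [end]
Varint 3: bytes[5:9] = D4 D8 FB 2C -> value 94301268 (4 byte(s))
  byte[9]=0x23 cont=0 payload=0x23=35: acc |= 35<<0 -> acc=35 shift=7 [end]
Varint 4: bytes[9:10] = 23 -> value 35 (1 byte(s))

Answer: 3 2 4 1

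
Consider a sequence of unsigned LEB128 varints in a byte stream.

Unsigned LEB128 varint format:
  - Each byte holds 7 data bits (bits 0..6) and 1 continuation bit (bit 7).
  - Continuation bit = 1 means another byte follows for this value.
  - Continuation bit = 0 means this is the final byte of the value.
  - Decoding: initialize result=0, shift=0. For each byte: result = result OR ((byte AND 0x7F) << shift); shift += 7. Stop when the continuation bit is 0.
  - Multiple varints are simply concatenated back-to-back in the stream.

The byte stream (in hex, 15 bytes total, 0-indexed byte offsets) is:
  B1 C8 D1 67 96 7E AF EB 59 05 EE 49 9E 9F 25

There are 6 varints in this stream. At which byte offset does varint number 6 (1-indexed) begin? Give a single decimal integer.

  byte[0]=0xB1 cont=1 payload=0x31=49: acc |= 49<<0 -> acc=49 shift=7
  byte[1]=0xC8 cont=1 payload=0x48=72: acc |= 72<<7 -> acc=9265 shift=14
  byte[2]=0xD1 cont=1 payload=0x51=81: acc |= 81<<14 -> acc=1336369 shift=21
  byte[3]=0x67 cont=0 payload=0x67=103: acc |= 103<<21 -> acc=217343025 shift=28 [end]
Varint 1: bytes[0:4] = B1 C8 D1 67 -> value 217343025 (4 byte(s))
  byte[4]=0x96 cont=1 payload=0x16=22: acc |= 22<<0 -> acc=22 shift=7
  byte[5]=0x7E cont=0 payload=0x7E=126: acc |= 126<<7 -> acc=16150 shift=14 [end]
Varint 2: bytes[4:6] = 96 7E -> value 16150 (2 byte(s))
  byte[6]=0xAF cont=1 payload=0x2F=47: acc |= 47<<0 -> acc=47 shift=7
  byte[7]=0xEB cont=1 payload=0x6B=107: acc |= 107<<7 -> acc=13743 shift=14
  byte[8]=0x59 cont=0 payload=0x59=89: acc |= 89<<14 -> acc=1471919 shift=21 [end]
Varint 3: bytes[6:9] = AF EB 59 -> value 1471919 (3 byte(s))
  byte[9]=0x05 cont=0 payload=0x05=5: acc |= 5<<0 -> acc=5 shift=7 [end]
Varint 4: bytes[9:10] = 05 -> value 5 (1 byte(s))
  byte[10]=0xEE cont=1 payload=0x6E=110: acc |= 110<<0 -> acc=110 shift=7
  byte[11]=0x49 cont=0 payload=0x49=73: acc |= 73<<7 -> acc=9454 shift=14 [end]
Varint 5: bytes[10:12] = EE 49 -> value 9454 (2 byte(s))
  byte[12]=0x9E cont=1 payload=0x1E=30: acc |= 30<<0 -> acc=30 shift=7
  byte[13]=0x9F cont=1 payload=0x1F=31: acc |= 31<<7 -> acc=3998 shift=14
  byte[14]=0x25 cont=0 payload=0x25=37: acc |= 37<<14 -> acc=610206 shift=21 [end]
Varint 6: bytes[12:15] = 9E 9F 25 -> value 610206 (3 byte(s))

Answer: 12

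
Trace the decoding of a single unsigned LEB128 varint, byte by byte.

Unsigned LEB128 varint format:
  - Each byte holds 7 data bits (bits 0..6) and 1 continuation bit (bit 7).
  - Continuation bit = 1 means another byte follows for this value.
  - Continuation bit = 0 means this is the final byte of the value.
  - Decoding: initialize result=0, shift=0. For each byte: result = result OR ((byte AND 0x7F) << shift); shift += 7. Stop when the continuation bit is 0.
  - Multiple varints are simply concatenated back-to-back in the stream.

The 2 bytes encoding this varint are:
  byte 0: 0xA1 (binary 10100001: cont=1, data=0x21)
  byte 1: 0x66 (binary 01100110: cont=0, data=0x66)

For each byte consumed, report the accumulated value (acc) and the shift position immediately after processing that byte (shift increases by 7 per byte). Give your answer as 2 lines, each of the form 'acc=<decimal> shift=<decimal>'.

byte 0=0xA1: payload=0x21=33, contrib = 33<<0 = 33; acc -> 33, shift -> 7
byte 1=0x66: payload=0x66=102, contrib = 102<<7 = 13056; acc -> 13089, shift -> 14

Answer: acc=33 shift=7
acc=13089 shift=14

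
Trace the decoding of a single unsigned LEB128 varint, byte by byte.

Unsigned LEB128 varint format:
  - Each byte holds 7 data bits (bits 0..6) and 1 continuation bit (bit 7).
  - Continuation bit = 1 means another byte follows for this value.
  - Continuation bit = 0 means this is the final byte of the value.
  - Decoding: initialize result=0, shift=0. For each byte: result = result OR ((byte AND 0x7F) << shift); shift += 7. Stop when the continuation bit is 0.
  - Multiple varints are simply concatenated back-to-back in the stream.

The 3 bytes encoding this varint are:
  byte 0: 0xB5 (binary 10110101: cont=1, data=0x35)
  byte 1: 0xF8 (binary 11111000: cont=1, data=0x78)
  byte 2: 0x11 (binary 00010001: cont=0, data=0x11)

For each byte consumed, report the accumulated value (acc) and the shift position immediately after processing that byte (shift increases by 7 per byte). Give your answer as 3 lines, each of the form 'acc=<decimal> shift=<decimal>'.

byte 0=0xB5: payload=0x35=53, contrib = 53<<0 = 53; acc -> 53, shift -> 7
byte 1=0xF8: payload=0x78=120, contrib = 120<<7 = 15360; acc -> 15413, shift -> 14
byte 2=0x11: payload=0x11=17, contrib = 17<<14 = 278528; acc -> 293941, shift -> 21

Answer: acc=53 shift=7
acc=15413 shift=14
acc=293941 shift=21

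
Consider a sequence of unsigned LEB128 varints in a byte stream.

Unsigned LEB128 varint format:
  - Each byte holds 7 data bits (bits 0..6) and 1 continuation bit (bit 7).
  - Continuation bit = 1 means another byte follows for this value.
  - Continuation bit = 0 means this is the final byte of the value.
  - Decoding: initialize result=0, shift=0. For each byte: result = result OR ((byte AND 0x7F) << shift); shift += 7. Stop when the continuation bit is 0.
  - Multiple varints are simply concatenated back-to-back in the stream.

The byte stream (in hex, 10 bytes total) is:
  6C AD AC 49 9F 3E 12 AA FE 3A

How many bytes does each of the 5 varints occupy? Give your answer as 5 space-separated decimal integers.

Answer: 1 3 2 1 3

Derivation:
  byte[0]=0x6C cont=0 payload=0x6C=108: acc |= 108<<0 -> acc=108 shift=7 [end]
Varint 1: bytes[0:1] = 6C -> value 108 (1 byte(s))
  byte[1]=0xAD cont=1 payload=0x2D=45: acc |= 45<<0 -> acc=45 shift=7
  byte[2]=0xAC cont=1 payload=0x2C=44: acc |= 44<<7 -> acc=5677 shift=14
  byte[3]=0x49 cont=0 payload=0x49=73: acc |= 73<<14 -> acc=1201709 shift=21 [end]
Varint 2: bytes[1:4] = AD AC 49 -> value 1201709 (3 byte(s))
  byte[4]=0x9F cont=1 payload=0x1F=31: acc |= 31<<0 -> acc=31 shift=7
  byte[5]=0x3E cont=0 payload=0x3E=62: acc |= 62<<7 -> acc=7967 shift=14 [end]
Varint 3: bytes[4:6] = 9F 3E -> value 7967 (2 byte(s))
  byte[6]=0x12 cont=0 payload=0x12=18: acc |= 18<<0 -> acc=18 shift=7 [end]
Varint 4: bytes[6:7] = 12 -> value 18 (1 byte(s))
  byte[7]=0xAA cont=1 payload=0x2A=42: acc |= 42<<0 -> acc=42 shift=7
  byte[8]=0xFE cont=1 payload=0x7E=126: acc |= 126<<7 -> acc=16170 shift=14
  byte[9]=0x3A cont=0 payload=0x3A=58: acc |= 58<<14 -> acc=966442 shift=21 [end]
Varint 5: bytes[7:10] = AA FE 3A -> value 966442 (3 byte(s))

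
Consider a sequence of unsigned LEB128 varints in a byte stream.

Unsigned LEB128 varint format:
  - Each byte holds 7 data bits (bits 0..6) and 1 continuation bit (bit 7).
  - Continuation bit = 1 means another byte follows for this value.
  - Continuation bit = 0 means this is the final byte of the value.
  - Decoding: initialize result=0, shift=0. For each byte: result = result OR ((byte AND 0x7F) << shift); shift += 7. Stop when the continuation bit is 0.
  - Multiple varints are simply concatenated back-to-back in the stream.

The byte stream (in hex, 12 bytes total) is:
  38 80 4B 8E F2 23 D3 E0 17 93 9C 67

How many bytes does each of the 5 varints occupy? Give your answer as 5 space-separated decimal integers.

Answer: 1 2 3 3 3

Derivation:
  byte[0]=0x38 cont=0 payload=0x38=56: acc |= 56<<0 -> acc=56 shift=7 [end]
Varint 1: bytes[0:1] = 38 -> value 56 (1 byte(s))
  byte[1]=0x80 cont=1 payload=0x00=0: acc |= 0<<0 -> acc=0 shift=7
  byte[2]=0x4B cont=0 payload=0x4B=75: acc |= 75<<7 -> acc=9600 shift=14 [end]
Varint 2: bytes[1:3] = 80 4B -> value 9600 (2 byte(s))
  byte[3]=0x8E cont=1 payload=0x0E=14: acc |= 14<<0 -> acc=14 shift=7
  byte[4]=0xF2 cont=1 payload=0x72=114: acc |= 114<<7 -> acc=14606 shift=14
  byte[5]=0x23 cont=0 payload=0x23=35: acc |= 35<<14 -> acc=588046 shift=21 [end]
Varint 3: bytes[3:6] = 8E F2 23 -> value 588046 (3 byte(s))
  byte[6]=0xD3 cont=1 payload=0x53=83: acc |= 83<<0 -> acc=83 shift=7
  byte[7]=0xE0 cont=1 payload=0x60=96: acc |= 96<<7 -> acc=12371 shift=14
  byte[8]=0x17 cont=0 payload=0x17=23: acc |= 23<<14 -> acc=389203 shift=21 [end]
Varint 4: bytes[6:9] = D3 E0 17 -> value 389203 (3 byte(s))
  byte[9]=0x93 cont=1 payload=0x13=19: acc |= 19<<0 -> acc=19 shift=7
  byte[10]=0x9C cont=1 payload=0x1C=28: acc |= 28<<7 -> acc=3603 shift=14
  byte[11]=0x67 cont=0 payload=0x67=103: acc |= 103<<14 -> acc=1691155 shift=21 [end]
Varint 5: bytes[9:12] = 93 9C 67 -> value 1691155 (3 byte(s))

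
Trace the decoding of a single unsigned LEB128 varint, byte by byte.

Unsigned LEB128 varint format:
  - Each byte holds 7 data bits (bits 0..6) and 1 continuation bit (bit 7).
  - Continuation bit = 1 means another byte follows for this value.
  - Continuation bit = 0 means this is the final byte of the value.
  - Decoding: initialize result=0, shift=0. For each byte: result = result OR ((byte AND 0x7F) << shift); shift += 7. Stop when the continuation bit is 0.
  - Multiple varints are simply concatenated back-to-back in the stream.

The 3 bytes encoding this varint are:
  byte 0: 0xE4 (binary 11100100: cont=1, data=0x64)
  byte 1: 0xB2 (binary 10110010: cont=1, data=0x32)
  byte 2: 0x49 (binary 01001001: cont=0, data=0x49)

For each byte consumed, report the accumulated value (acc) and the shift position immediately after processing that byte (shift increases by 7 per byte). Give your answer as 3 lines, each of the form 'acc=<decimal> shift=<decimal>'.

byte 0=0xE4: payload=0x64=100, contrib = 100<<0 = 100; acc -> 100, shift -> 7
byte 1=0xB2: payload=0x32=50, contrib = 50<<7 = 6400; acc -> 6500, shift -> 14
byte 2=0x49: payload=0x49=73, contrib = 73<<14 = 1196032; acc -> 1202532, shift -> 21

Answer: acc=100 shift=7
acc=6500 shift=14
acc=1202532 shift=21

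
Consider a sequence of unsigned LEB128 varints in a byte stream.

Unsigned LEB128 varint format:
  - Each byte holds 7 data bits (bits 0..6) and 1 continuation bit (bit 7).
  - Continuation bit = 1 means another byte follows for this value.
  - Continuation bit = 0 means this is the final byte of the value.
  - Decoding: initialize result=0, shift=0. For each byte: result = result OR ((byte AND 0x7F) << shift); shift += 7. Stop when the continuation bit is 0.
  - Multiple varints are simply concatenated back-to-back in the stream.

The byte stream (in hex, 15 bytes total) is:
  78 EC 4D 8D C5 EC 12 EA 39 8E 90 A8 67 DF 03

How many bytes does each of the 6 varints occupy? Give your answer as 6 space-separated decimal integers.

  byte[0]=0x78 cont=0 payload=0x78=120: acc |= 120<<0 -> acc=120 shift=7 [end]
Varint 1: bytes[0:1] = 78 -> value 120 (1 byte(s))
  byte[1]=0xEC cont=1 payload=0x6C=108: acc |= 108<<0 -> acc=108 shift=7
  byte[2]=0x4D cont=0 payload=0x4D=77: acc |= 77<<7 -> acc=9964 shift=14 [end]
Varint 2: bytes[1:3] = EC 4D -> value 9964 (2 byte(s))
  byte[3]=0x8D cont=1 payload=0x0D=13: acc |= 13<<0 -> acc=13 shift=7
  byte[4]=0xC5 cont=1 payload=0x45=69: acc |= 69<<7 -> acc=8845 shift=14
  byte[5]=0xEC cont=1 payload=0x6C=108: acc |= 108<<14 -> acc=1778317 shift=21
  byte[6]=0x12 cont=0 payload=0x12=18: acc |= 18<<21 -> acc=39527053 shift=28 [end]
Varint 3: bytes[3:7] = 8D C5 EC 12 -> value 39527053 (4 byte(s))
  byte[7]=0xEA cont=1 payload=0x6A=106: acc |= 106<<0 -> acc=106 shift=7
  byte[8]=0x39 cont=0 payload=0x39=57: acc |= 57<<7 -> acc=7402 shift=14 [end]
Varint 4: bytes[7:9] = EA 39 -> value 7402 (2 byte(s))
  byte[9]=0x8E cont=1 payload=0x0E=14: acc |= 14<<0 -> acc=14 shift=7
  byte[10]=0x90 cont=1 payload=0x10=16: acc |= 16<<7 -> acc=2062 shift=14
  byte[11]=0xA8 cont=1 payload=0x28=40: acc |= 40<<14 -> acc=657422 shift=21
  byte[12]=0x67 cont=0 payload=0x67=103: acc |= 103<<21 -> acc=216664078 shift=28 [end]
Varint 5: bytes[9:13] = 8E 90 A8 67 -> value 216664078 (4 byte(s))
  byte[13]=0xDF cont=1 payload=0x5F=95: acc |= 95<<0 -> acc=95 shift=7
  byte[14]=0x03 cont=0 payload=0x03=3: acc |= 3<<7 -> acc=479 shift=14 [end]
Varint 6: bytes[13:15] = DF 03 -> value 479 (2 byte(s))

Answer: 1 2 4 2 4 2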